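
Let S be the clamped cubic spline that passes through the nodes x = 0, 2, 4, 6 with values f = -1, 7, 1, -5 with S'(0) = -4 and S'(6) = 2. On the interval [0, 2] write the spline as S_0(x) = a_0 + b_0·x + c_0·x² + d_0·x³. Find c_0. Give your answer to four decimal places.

8.4000

Put σ_i = S'' at the i-th knot. Here h = (2, 2, 2) and Δ = (4, -3, -3), so the interior equations h_(i-1)·σ_(i-1) + 2(h_(i-1)+h_i)·σ_i + h_i·σ_(i+1) = 6(Δ_i − Δ_(i-1)) read
  2·σ_0 + 8·σ_1 + 2·σ_2 = 6(Δ_1 - Δ_0) = -42
  2·σ_1 + 8·σ_2 + 2·σ_3 = 6(Δ_2 - Δ_1) = 0
Clamped end conditions give two more equations: 2h_0·σ_0 + h_0·σ_1 = 6(Δ_0 - S'(0)) = 48 and h_2·σ_2 + 2h_2·σ_3 = 6(S'(6) - Δ_2) = 30.
Solving: σ_0 = 84/5, σ_1 = -48/5, σ_2 = 3/5, σ_3 = 36/5.
On [0, 2], with S_0(x) = a_0 + b_0·x + c_0·x² + d_0·x³: c_0 = σ_0/2 = 42/5, d_0 = (σ_1 - σ_0)/(6h_0) = -11/5, b_0 = Δ_0 - h_0(2σ_0 + σ_1)/6 = -4.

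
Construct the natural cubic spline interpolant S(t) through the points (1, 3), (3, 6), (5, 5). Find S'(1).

2

Put M_i = S'' at the i-th knot. Here h = (2, 2) and Δ = (3/2, -1/2), so the interior equations h_(i-1)·M_(i-1) + 2(h_(i-1)+h_i)·M_i + h_i·M_(i+1) = 6(Δ_i − Δ_(i-1)) read
  2·M_0 + 8·M_1 + 2·M_2 = 6(Δ_1 - Δ_0) = -12
Natural end conditions: M_0 = M_2 = 0.
Solving: M_0 = 0, M_1 = -3/2, M_2 = 0.
On [1, 3], S'(t) = b_0 + 2c_0·(t - 1) + 3d_0·(t - 1)² with b_0 = Δ_0 - h_0(2M_0 + M_1)/6 = 2, c_0 = M_0/2 = 0, d_0 = (M_1 - M_0)/(6h_0) = -1/8. So S'(1) = 2.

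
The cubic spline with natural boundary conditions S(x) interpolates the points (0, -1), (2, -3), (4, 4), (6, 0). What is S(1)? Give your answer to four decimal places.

Let m_i = S''(x_i). Step sizes h_i = 2, 2, 2; slopes of the chords Δ_i = (y_(i+1) - y_i)/h_i = -1, 7/2, -2.
  2·m_0 + 8·m_1 + 2·m_2 = 6(Δ_1 - Δ_0) = 27
  2·m_1 + 8·m_2 + 2·m_3 = 6(Δ_2 - Δ_1) = -33
Natural end conditions: m_0 = m_3 = 0.
Forward elimination and back-substitution give m_0 = 0, m_1 = 47/10, m_2 = -53/10, m_3 = 0.
On [0, 2], S(x) = -1 - 77/30·x + 0·x² + 47/120·x³.
With x = 1: S(1) = -127/40.

-3.1750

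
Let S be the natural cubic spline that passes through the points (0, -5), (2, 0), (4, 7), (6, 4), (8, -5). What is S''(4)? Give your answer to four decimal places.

-3.8571

Let σ_i = S''(x_i). Step sizes h_i = 2, 2, 2, 2; slopes of the chords Δ_i = (y_(i+1) - y_i)/h_i = 5/2, 7/2, -3/2, -9/2.
  2·σ_0 + 8·σ_1 + 2·σ_2 = 6(Δ_1 - Δ_0) = 6
  2·σ_1 + 8·σ_2 + 2·σ_3 = 6(Δ_2 - Δ_1) = -30
  2·σ_2 + 8·σ_3 + 2·σ_4 = 6(Δ_3 - Δ_2) = -18
Natural end conditions: σ_0 = σ_4 = 0.
Solving: σ_0 = 0, σ_1 = 12/7, σ_2 = -27/7, σ_3 = -9/7, σ_4 = 0.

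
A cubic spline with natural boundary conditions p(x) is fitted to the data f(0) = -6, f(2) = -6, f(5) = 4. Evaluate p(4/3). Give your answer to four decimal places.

With M_i denoting the second derivative at x_i, h_i = 2, 3, and Δ_i = (y_(i+1) − y_i)/h_i = 0, 10/3:
  2·M_0 + 10·M_1 + 3·M_2 = 6(Δ_1 - Δ_0) = 20
Natural end conditions: M_0 = M_2 = 0.
Solving: M_0 = 0, M_1 = 2, M_2 = 0.
On [0, 2], p(x) = -6 - 2/3·x + 0·x² + 1/6·x³.
With x = 4/3: p(4/3) = -526/81.

-6.4938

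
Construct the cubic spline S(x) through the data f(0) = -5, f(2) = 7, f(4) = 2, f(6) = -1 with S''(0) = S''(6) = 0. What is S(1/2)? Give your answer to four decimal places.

-0.9063

Write M_i for S''(x_i). With h_i = 2, 2, 2 and divided differences Δ_i = 6, -5/2, -3/2, the continuity of S' gives the tridiagonal system
  2·M_0 + 8·M_1 + 2·M_2 = 6(Δ_1 - Δ_0) = -51
  2·M_1 + 8·M_2 + 2·M_3 = 6(Δ_2 - Δ_1) = 6
Natural end conditions: M_0 = M_3 = 0.
Forward elimination and back-substitution give M_0 = 0, M_1 = -7, M_2 = 5/2, M_3 = 0.
On [0, 2], S(x) = -5 + 25/3·x + 0·x² - 7/12·x³.
With x = 1/2: S(1/2) = -29/32.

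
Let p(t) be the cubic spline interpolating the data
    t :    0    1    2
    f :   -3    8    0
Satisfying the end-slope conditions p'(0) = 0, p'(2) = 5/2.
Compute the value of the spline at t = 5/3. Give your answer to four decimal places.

Let M_i = p''(x_i). Step sizes h_i = 1, 1; slopes of the chords Δ_i = (y_(i+1) - y_i)/h_i = 11, -8.
  1·M_0 + 4·M_1 + 1·M_2 = 6(Δ_1 - Δ_0) = -114
Clamped end conditions give two more equations: 2h_0·M_0 + h_0·M_1 = 6(Δ_0 - p'(0)) = 66 and h_1·M_1 + 2h_1·M_2 = 6(p'(2) - Δ_1) = 63.
Solving: M_0 = 251/4, M_1 = -119/2, M_2 = 245/4.
On [1, 2], p(t) = 8 + 13/8·(t - 1) - 119/4·(t - 1)² + 161/8·(t - 1)³.
With (t - 1) = 2/3: p(5/3) = 197/108.

1.8241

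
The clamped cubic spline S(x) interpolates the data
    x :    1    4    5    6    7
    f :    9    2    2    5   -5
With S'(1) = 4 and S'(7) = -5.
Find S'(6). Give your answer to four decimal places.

-5.0648

Let σ_i = S''(x_i). Step sizes h_i = 3, 1, 1, 1; slopes of the chords Δ_i = (y_(i+1) - y_i)/h_i = -7/3, 0, 3, -10.
  3·σ_0 + 8·σ_1 + 1·σ_2 = 6(Δ_1 - Δ_0) = 14
  1·σ_1 + 4·σ_2 + 1·σ_3 = 6(Δ_2 - Δ_1) = 18
  1·σ_2 + 4·σ_3 + 1·σ_4 = 6(Δ_3 - Δ_2) = -78
Clamped end conditions give two more equations: 2h_0·σ_0 + h_0·σ_1 = 6(Δ_0 - S'(1)) = -38 and h_3·σ_3 + 2h_3·σ_4 = 6(S'(7) - Δ_3) = 30.
Solving the tridiagonal system: σ_0 = -433/54, σ_1 = 91/27, σ_2 = 599/54, σ_3 = -803/27, σ_4 = 1613/54.
On [6, 7], S'(x) = b_3 + 2c_3·(x - 6) + 3d_3·(x - 6)² with b_3 = Δ_3 - h_3(2σ_3 + σ_4)/6 = -547/108, c_3 = σ_3/2 = -803/54, d_3 = (σ_4 - σ_3)/(6h_3) = 1073/108. So S'(6) = -547/108.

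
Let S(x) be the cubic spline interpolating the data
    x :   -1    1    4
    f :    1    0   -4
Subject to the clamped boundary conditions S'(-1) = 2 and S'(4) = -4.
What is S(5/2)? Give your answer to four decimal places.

With m_i denoting the second derivative at x_i, h_i = 2, 3, and Δ_i = (y_(i+1) − y_i)/h_i = -1/2, -4/3:
  2·m_0 + 10·m_1 + 3·m_2 = 6(Δ_1 - Δ_0) = -5
Clamped end conditions give two more equations: 2h_0·m_0 + h_0·m_1 = 6(Δ_0 - S'(-1)) = -15 and h_1·m_1 + 2h_1·m_2 = 6(S'(4) - Δ_1) = -16.
Solving: m_0 = -89/20, m_1 = 7/5, m_2 = -101/30.
On [1, 4], S(x) = 0 - 21/20·(x - 1) + 7/10·(x - 1)² - 143/540·(x - 1)³.
With (x - 1) = 3/2: S(5/2) = -143/160.

-0.8938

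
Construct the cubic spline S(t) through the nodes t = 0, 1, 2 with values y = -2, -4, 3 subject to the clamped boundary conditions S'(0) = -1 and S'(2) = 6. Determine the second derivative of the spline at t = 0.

Put σ_i = S'' at the i-th knot. Here h = (1, 1) and Δ = (-2, 7), so the interior equations h_(i-1)·σ_(i-1) + 2(h_(i-1)+h_i)·σ_i + h_i·σ_(i+1) = 6(Δ_i − Δ_(i-1)) read
  1·σ_0 + 4·σ_1 + 1·σ_2 = 6(Δ_1 - Δ_0) = 54
Clamped end conditions give two more equations: 2h_0·σ_0 + h_0·σ_1 = 6(Δ_0 - S'(0)) = -6 and h_1·σ_1 + 2h_1·σ_2 = 6(S'(2) - Δ_1) = -6.
Forward elimination and back-substitution give σ_0 = -13, σ_1 = 20, σ_2 = -13.

-13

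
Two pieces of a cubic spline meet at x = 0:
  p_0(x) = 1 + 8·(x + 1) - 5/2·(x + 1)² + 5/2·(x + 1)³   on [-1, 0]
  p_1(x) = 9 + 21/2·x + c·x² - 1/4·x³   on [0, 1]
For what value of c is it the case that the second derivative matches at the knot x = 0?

p_0''(x) = -5 + 15·(x + 1), so p_0''(0) = 10. On the right, p_1''(0) = 2c, so c = 5.

5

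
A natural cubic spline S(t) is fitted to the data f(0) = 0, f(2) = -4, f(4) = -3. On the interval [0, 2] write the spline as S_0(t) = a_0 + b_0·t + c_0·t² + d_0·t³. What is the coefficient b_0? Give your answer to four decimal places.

Let M_i = S''(x_i). Step sizes h_i = 2, 2; slopes of the chords Δ_i = (y_(i+1) - y_i)/h_i = -2, 1/2.
  2·M_0 + 8·M_1 + 2·M_2 = 6(Δ_1 - Δ_0) = 15
Natural end conditions: M_0 = M_2 = 0.
Hence M_0 = 0, M_1 = 15/8, M_2 = 0.
On [0, 2], with S_0(t) = a_0 + b_0·t + c_0·t² + d_0·t³: c_0 = M_0/2 = 0, d_0 = (M_1 - M_0)/(6h_0) = 5/32, b_0 = Δ_0 - h_0(2M_0 + M_1)/6 = -21/8.

-2.6250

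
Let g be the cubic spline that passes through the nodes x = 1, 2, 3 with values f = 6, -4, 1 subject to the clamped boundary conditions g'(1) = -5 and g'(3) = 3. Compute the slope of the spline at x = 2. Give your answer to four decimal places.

Write m_i for g''(x_i). With h_i = 1, 1 and divided differences Δ_i = -10, 5, the continuity of g' gives the tridiagonal system
  1·m_0 + 4·m_1 + 1·m_2 = 6(Δ_1 - Δ_0) = 90
Clamped end conditions give two more equations: 2h_0·m_0 + h_0·m_1 = 6(Δ_0 - g'(1)) = -30 and h_1·m_1 + 2h_1·m_2 = 6(g'(3) - Δ_1) = -12.
Forward elimination and back-substitution give m_0 = -67/2, m_1 = 37, m_2 = -49/2.
On [2, 3], g'(x) = b_1 + 2c_1·(x - 2) + 3d_1·(x - 2)² with b_1 = Δ_1 - h_1(2m_1 + m_2)/6 = -13/4, c_1 = m_1/2 = 37/2, d_1 = (m_2 - m_1)/(6h_1) = -41/4. So g'(2) = -13/4.

-3.2500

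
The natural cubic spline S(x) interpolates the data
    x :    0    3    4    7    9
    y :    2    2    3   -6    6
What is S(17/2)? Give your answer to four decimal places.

1.8810

Put m_i = S'' at the i-th knot. Here h = (3, 1, 3, 2) and Δ = (0, 1, -3, 6), so the interior equations h_(i-1)·m_(i-1) + 2(h_(i-1)+h_i)·m_i + h_i·m_(i+1) = 6(Δ_i − Δ_(i-1)) read
  3·m_0 + 8·m_1 + 1·m_2 = 6(Δ_1 - Δ_0) = 6
  1·m_1 + 8·m_2 + 3·m_3 = 6(Δ_2 - Δ_1) = -24
  3·m_2 + 10·m_3 + 2·m_4 = 6(Δ_3 - Δ_2) = 54
Natural end conditions: m_0 = m_4 = 0.
Solving: m_0 = 0, m_1 = 46/31, m_2 = -182/31, m_3 = 222/31, m_4 = 0.
On [7, 9], S(x) = -6 + 38/31·(x - 7) + 111/31·(x - 7)² - 37/62·(x - 7)³.
With (x - 7) = 3/2: S(17/2) = 933/496.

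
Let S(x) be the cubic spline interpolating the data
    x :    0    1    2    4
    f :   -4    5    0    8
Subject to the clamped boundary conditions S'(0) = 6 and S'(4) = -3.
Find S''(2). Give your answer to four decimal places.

21.5455

With M_i denoting the second derivative at x_i, h_i = 1, 1, 2, and Δ_i = (y_(i+1) − y_i)/h_i = 9, -5, 4:
  1·M_0 + 4·M_1 + 1·M_2 = 6(Δ_1 - Δ_0) = -84
  1·M_1 + 6·M_2 + 2·M_3 = 6(Δ_2 - Δ_1) = 54
Clamped end conditions give two more equations: 2h_0·M_0 + h_0·M_1 = 6(Δ_0 - S'(0)) = 18 and h_2·M_2 + 2h_2·M_3 = 6(S'(4) - Δ_2) = -42.
Solving: M_0 = 279/11, M_1 = -360/11, M_2 = 237/11, M_3 = -234/11.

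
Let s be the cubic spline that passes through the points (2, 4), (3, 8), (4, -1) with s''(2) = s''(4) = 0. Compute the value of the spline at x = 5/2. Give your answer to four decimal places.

7.2188

With σ_i denoting the second derivative at x_i, h_i = 1, 1, and Δ_i = (y_(i+1) − y_i)/h_i = 4, -9:
  1·σ_0 + 4·σ_1 + 1·σ_2 = 6(Δ_1 - Δ_0) = -78
Natural end conditions: σ_0 = σ_2 = 0.
Forward elimination and back-substitution give σ_0 = 0, σ_1 = -39/2, σ_2 = 0.
On [2, 3], s(x) = 4 + 29/4·(x - 2) + 0·(x - 2)² - 13/4·(x - 2)³.
With (x - 2) = 1/2: s(5/2) = 231/32.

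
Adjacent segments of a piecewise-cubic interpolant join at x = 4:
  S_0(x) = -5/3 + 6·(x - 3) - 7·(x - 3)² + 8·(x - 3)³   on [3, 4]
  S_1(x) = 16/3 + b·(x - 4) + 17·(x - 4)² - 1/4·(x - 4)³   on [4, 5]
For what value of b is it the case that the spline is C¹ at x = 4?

S_0'(x) = 6 - 14·(x - 3) + 24·(x - 3)², so S_0'(4) = 16. On the right, S_1'(4) = b, so b = 16.

16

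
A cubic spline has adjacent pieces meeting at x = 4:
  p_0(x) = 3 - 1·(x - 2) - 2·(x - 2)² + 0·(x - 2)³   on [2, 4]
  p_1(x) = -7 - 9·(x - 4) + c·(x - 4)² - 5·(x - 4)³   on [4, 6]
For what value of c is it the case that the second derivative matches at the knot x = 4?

-2

p_0''(x) = -4 + 0·(x - 2), so p_0''(4) = -4. On the right, p_1''(4) = 2c, so c = -2.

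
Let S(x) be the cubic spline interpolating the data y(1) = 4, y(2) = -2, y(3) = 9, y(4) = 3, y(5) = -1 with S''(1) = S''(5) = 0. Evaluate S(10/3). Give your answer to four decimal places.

Put M_i = S'' at the i-th knot. Here h = (1, 1, 1, 1) and Δ = (-6, 11, -6, -4), so the interior equations h_(i-1)·M_(i-1) + 2(h_(i-1)+h_i)·M_i + h_i·M_(i+1) = 6(Δ_i − Δ_(i-1)) read
  1·M_0 + 4·M_1 + 1·M_2 = 6(Δ_1 - Δ_0) = 102
  1·M_1 + 4·M_2 + 1·M_3 = 6(Δ_2 - Δ_1) = -102
  1·M_2 + 4·M_3 + 1·M_4 = 6(Δ_3 - Δ_2) = 12
Natural end conditions: M_0 = M_4 = 0.
Solving the tridiagonal system: M_0 = 0, M_1 = 975/28, M_2 = -261/7, M_3 = 345/28, M_4 = 0.
On [3, 4], S(x) = 9 + 35/8·(x - 3) - 261/14·(x - 3)² + 463/56·(x - 3)³.
With (x - 3) = 1/3: S(10/3) = 1643/189.

8.6931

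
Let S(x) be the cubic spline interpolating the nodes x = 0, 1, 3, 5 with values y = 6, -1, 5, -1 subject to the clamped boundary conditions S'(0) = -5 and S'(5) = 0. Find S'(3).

1

With M_i denoting the second derivative at x_i, h_i = 1, 2, 2, and Δ_i = (y_(i+1) − y_i)/h_i = -7, 3, -3:
  1·M_0 + 6·M_1 + 2·M_2 = 6(Δ_1 - Δ_0) = 60
  2·M_1 + 8·M_2 + 2·M_3 = 6(Δ_2 - Δ_1) = -36
Clamped end conditions give two more equations: 2h_0·M_0 + h_0·M_1 = 6(Δ_0 - S'(0)) = -12 and h_2·M_2 + 2h_2·M_3 = 6(S'(5) - Δ_2) = 18.
Solving: M_0 = -14, M_1 = 16, M_2 = -11, M_3 = 10.
On [3, 5], S'(x) = b_2 + 2c_2·(x - 3) + 3d_2·(x - 3)² with b_2 = Δ_2 - h_2(2M_2 + M_3)/6 = 1, c_2 = M_2/2 = -11/2, d_2 = (M_3 - M_2)/(6h_2) = 7/4. So S'(3) = 1.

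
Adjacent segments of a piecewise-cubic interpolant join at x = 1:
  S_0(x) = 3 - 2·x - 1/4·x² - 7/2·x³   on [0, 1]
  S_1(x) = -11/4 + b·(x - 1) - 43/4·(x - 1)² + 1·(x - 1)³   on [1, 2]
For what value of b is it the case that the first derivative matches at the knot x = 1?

S_0'(x) = -2 - 1/2·x - 21/2·x², so S_0'(1) = -13. On the right, S_1'(1) = b, so b = -13.

-13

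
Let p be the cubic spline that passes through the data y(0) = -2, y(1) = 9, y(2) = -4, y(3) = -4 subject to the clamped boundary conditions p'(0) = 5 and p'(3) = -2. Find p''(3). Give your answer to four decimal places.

-26.2667

Let M_i = p''(x_i). Step sizes h_i = 1, 1, 1; slopes of the chords Δ_i = (y_(i+1) - y_i)/h_i = 11, -13, 0.
  1·M_0 + 4·M_1 + 1·M_2 = 6(Δ_1 - Δ_0) = -144
  1·M_1 + 4·M_2 + 1·M_3 = 6(Δ_2 - Δ_1) = 78
Clamped end conditions give two more equations: 2h_0·M_0 + h_0·M_1 = 6(Δ_0 - p'(0)) = 36 and h_2·M_2 + 2h_2·M_3 = 6(p'(3) - Δ_2) = -12.
Solving: M_0 = 704/15, M_1 = -868/15, M_2 = 608/15, M_3 = -394/15.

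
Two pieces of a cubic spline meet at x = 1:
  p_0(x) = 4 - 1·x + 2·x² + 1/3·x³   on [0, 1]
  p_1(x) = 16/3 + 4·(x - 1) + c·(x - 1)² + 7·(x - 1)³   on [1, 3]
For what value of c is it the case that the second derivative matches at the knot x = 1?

p_0''(x) = 4 + 2·x, so p_0''(1) = 6. On the right, p_1''(1) = 2c, so c = 3.

3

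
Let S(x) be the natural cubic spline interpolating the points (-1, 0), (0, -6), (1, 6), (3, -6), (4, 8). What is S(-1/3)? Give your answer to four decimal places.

-6.1979

With σ_i denoting the second derivative at x_i, h_i = 1, 1, 2, 1, and Δ_i = (y_(i+1) − y_i)/h_i = -6, 12, -6, 14:
  1·σ_0 + 4·σ_1 + 1·σ_2 = 6(Δ_1 - Δ_0) = 108
  1·σ_1 + 6·σ_2 + 2·σ_3 = 6(Δ_2 - Δ_1) = -108
  2·σ_2 + 6·σ_3 + 1·σ_4 = 6(Δ_3 - Δ_2) = 120
Natural end conditions: σ_0 = σ_4 = 0.
Solving: σ_0 = 0, σ_1 = 2172/61, σ_2 = -2100/61, σ_3 = 1920/61, σ_4 = 0.
On [-1, 0], S(x) = 0 - 728/61·(x + 1) + 0·(x + 1)² + 362/61·(x + 1)³.
With (x + 1) = 2/3: S(-1/3) = -10208/1647.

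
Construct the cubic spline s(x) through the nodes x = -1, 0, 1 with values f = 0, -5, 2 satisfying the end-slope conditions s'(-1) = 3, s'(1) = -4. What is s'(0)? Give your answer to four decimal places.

With M_i denoting the second derivative at x_i, h_i = 1, 1, and Δ_i = (y_(i+1) − y_i)/h_i = -5, 7:
  1·M_0 + 4·M_1 + 1·M_2 = 6(Δ_1 - Δ_0) = 72
Clamped end conditions give two more equations: 2h_0·M_0 + h_0·M_1 = 6(Δ_0 - s'(-1)) = -48 and h_1·M_1 + 2h_1·M_2 = 6(s'(1) - Δ_1) = -66.
Solving: M_0 = -91/2, M_1 = 43, M_2 = -109/2.
On [0, 1], s'(x) = b_1 + 2c_1·x + 3d_1·x² with b_1 = Δ_1 - h_1(2M_1 + M_2)/6 = 7/4, c_1 = M_1/2 = 43/2, d_1 = (M_2 - M_1)/(6h_1) = -65/4. So s'(0) = 7/4.

1.7500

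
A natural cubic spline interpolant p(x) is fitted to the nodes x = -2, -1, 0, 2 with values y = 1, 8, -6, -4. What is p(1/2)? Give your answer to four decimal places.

Write M_i for p''(x_i). With h_i = 1, 1, 2 and divided differences Δ_i = 7, -14, 1, the continuity of p' gives the tridiagonal system
  1·M_0 + 4·M_1 + 1·M_2 = 6(Δ_1 - Δ_0) = -126
  1·M_1 + 6·M_2 + 2·M_3 = 6(Δ_2 - Δ_1) = 90
Natural end conditions: M_0 = M_3 = 0.
Solving: M_0 = 0, M_1 = -846/23, M_2 = 486/23, M_3 = 0.
On [0, 2], p(x) = -6 - 301/23·x + 243/23·x² - 81/46·x³.
With x = 1/2: p(1/2) = -3725/368.

-10.1223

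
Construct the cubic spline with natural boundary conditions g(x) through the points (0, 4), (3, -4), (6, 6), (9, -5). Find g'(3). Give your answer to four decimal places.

1.4667

Put m_i = g'' at the i-th knot. Here h = (3, 3, 3) and Δ = (-8/3, 10/3, -11/3), so the interior equations h_(i-1)·m_(i-1) + 2(h_(i-1)+h_i)·m_i + h_i·m_(i+1) = 6(Δ_i − Δ_(i-1)) read
  3·m_0 + 12·m_1 + 3·m_2 = 6(Δ_1 - Δ_0) = 36
  3·m_1 + 12·m_2 + 3·m_3 = 6(Δ_2 - Δ_1) = -42
Natural end conditions: m_0 = m_3 = 0.
Hence m_0 = 0, m_1 = 62/15, m_2 = -68/15, m_3 = 0.
On [3, 6], g'(x) = b_1 + 2c_1·(x - 3) + 3d_1·(x - 3)² with b_1 = Δ_1 - h_1(2m_1 + m_2)/6 = 22/15, c_1 = m_1/2 = 31/15, d_1 = (m_2 - m_1)/(6h_1) = -13/27. So g'(3) = 22/15.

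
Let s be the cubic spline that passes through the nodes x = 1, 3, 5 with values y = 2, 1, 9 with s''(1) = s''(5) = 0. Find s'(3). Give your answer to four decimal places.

Let σ_i = s''(x_i). Step sizes h_i = 2, 2; slopes of the chords Δ_i = (y_(i+1) - y_i)/h_i = -1/2, 4.
  2·σ_0 + 8·σ_1 + 2·σ_2 = 6(Δ_1 - Δ_0) = 27
Natural end conditions: σ_0 = σ_2 = 0.
Hence σ_0 = 0, σ_1 = 27/8, σ_2 = 0.
On [3, 5], s'(x) = b_1 + 2c_1·(x - 3) + 3d_1·(x - 3)² with b_1 = Δ_1 - h_1(2σ_1 + σ_2)/6 = 7/4, c_1 = σ_1/2 = 27/16, d_1 = (σ_2 - σ_1)/(6h_1) = -9/32. So s'(3) = 7/4.

1.7500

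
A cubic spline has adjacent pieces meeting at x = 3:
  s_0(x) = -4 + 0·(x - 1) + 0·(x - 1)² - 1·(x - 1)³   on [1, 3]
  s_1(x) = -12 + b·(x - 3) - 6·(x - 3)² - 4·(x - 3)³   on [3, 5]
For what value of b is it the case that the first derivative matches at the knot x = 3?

s_0'(x) = 0 + 0·(x - 1) - 3·(x - 1)², so s_0'(3) = -12. On the right, s_1'(3) = b, so b = -12.

-12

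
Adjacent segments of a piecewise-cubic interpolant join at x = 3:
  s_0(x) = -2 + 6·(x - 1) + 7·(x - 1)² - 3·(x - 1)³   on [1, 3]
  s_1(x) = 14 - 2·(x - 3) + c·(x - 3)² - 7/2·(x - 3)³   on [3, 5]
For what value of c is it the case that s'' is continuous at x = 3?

s_0''(x) = 14 - 18·(x - 1), so s_0''(3) = -22. On the right, s_1''(3) = 2c, so c = -11.

-11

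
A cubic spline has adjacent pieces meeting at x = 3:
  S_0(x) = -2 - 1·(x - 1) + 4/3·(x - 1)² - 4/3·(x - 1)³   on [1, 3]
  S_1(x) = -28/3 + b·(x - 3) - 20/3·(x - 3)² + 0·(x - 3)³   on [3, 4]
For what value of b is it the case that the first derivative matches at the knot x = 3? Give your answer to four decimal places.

-11.6667

S_0'(x) = -1 + 8/3·(x - 1) - 4·(x - 1)², so S_0'(3) = -35/3. On the right, S_1'(3) = b, so b = -35/3.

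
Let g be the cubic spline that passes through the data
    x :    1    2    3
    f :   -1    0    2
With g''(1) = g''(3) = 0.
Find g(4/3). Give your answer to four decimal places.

Let σ_i = g''(x_i). Step sizes h_i = 1, 1; slopes of the chords Δ_i = (y_(i+1) - y_i)/h_i = 1, 2.
  1·σ_0 + 4·σ_1 + 1·σ_2 = 6(Δ_1 - Δ_0) = 6
Natural end conditions: σ_0 = σ_2 = 0.
Forward elimination and back-substitution give σ_0 = 0, σ_1 = 3/2, σ_2 = 0.
On [1, 2], g(x) = -1 + 3/4·(x - 1) + 0·(x - 1)² + 1/4·(x - 1)³.
With (x - 1) = 1/3: g(4/3) = -20/27.

-0.7407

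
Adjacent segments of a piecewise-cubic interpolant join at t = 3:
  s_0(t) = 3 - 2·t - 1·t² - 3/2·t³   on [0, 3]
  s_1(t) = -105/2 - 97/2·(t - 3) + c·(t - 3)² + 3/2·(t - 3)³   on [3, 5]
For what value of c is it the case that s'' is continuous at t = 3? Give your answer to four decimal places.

s_0''(t) = -2 - 9·t, so s_0''(3) = -29. On the right, s_1''(3) = 2c, so c = -29/2.

-14.5000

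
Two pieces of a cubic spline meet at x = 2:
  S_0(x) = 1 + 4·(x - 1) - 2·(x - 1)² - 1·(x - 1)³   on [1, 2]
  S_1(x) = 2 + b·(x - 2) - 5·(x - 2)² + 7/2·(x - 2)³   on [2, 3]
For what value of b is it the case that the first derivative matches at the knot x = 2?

-3

S_0'(x) = 4 - 4·(x - 1) - 3·(x - 1)², so S_0'(2) = -3. On the right, S_1'(2) = b, so b = -3.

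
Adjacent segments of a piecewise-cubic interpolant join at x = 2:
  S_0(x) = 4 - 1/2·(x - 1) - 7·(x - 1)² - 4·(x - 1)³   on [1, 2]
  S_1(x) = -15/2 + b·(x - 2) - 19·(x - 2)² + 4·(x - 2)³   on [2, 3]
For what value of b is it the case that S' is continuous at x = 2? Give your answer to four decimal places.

-26.5000

S_0'(x) = -1/2 - 14·(x - 1) - 12·(x - 1)², so S_0'(2) = -53/2. On the right, S_1'(2) = b, so b = -53/2.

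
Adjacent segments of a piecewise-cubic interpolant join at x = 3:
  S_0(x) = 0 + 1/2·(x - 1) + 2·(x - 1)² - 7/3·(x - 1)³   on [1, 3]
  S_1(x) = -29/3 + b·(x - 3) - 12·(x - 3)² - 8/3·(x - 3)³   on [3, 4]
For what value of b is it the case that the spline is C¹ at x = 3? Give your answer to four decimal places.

-19.5000

S_0'(x) = 1/2 + 4·(x - 1) - 7·(x - 1)², so S_0'(3) = -39/2. On the right, S_1'(3) = b, so b = -39/2.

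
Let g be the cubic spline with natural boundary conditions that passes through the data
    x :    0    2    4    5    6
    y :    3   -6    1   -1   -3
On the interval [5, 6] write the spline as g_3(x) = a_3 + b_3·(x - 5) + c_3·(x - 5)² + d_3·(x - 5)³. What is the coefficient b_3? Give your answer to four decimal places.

-2.7143

Put M_i = g'' at the i-th knot. Here h = (2, 2, 1, 1) and Δ = (-9/2, 7/2, -2, -2), so the interior equations h_(i-1)·M_(i-1) + 2(h_(i-1)+h_i)·M_i + h_i·M_(i+1) = 6(Δ_i − Δ_(i-1)) read
  2·M_0 + 8·M_1 + 2·M_2 = 6(Δ_1 - Δ_0) = 48
  2·M_1 + 6·M_2 + 1·M_3 = 6(Δ_2 - Δ_1) = -33
  1·M_2 + 4·M_3 + 1·M_4 = 6(Δ_3 - Δ_2) = 0
Natural end conditions: M_0 = M_4 = 0.
Forward elimination and back-substitution give M_0 = 0, M_1 = 57/7, M_2 = -60/7, M_3 = 15/7, M_4 = 0.
On [5, 6], with g_3(x) = a_3 + b_3·(x - 5) + c_3·(x - 5)² + d_3·(x - 5)³: c_3 = M_3/2 = 15/14, d_3 = (M_4 - M_3)/(6h_3) = -5/14, b_3 = Δ_3 - h_3(2M_3 + M_4)/6 = -19/7.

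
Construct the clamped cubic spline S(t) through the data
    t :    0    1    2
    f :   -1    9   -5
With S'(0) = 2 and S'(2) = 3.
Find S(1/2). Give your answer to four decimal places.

Let m_i = S''(x_i). Step sizes h_i = 1, 1; slopes of the chords Δ_i = (y_(i+1) - y_i)/h_i = 10, -14.
  1·m_0 + 4·m_1 + 1·m_2 = 6(Δ_1 - Δ_0) = -144
Clamped end conditions give two more equations: 2h_0·m_0 + h_0·m_1 = 6(Δ_0 - S'(0)) = 48 and h_1·m_1 + 2h_1·m_2 = 6(S'(2) - Δ_1) = 102.
Solving the tridiagonal system: m_0 = 121/2, m_1 = -73, m_2 = 175/2.
On [0, 1], S(t) = -1 + 2·t + 121/4·t² - 89/4·t³.
With t = 1/2: S(1/2) = 153/32.

4.7813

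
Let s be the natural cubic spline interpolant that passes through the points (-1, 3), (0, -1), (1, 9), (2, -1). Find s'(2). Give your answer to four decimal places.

-16.2667

Let M_i = s''(x_i). Step sizes h_i = 1, 1, 1; slopes of the chords Δ_i = (y_(i+1) - y_i)/h_i = -4, 10, -10.
  1·M_0 + 4·M_1 + 1·M_2 = 6(Δ_1 - Δ_0) = 84
  1·M_1 + 4·M_2 + 1·M_3 = 6(Δ_2 - Δ_1) = -120
Natural end conditions: M_0 = M_3 = 0.
Hence M_0 = 0, M_1 = 152/5, M_2 = -188/5, M_3 = 0.
On [1, 2], s'(x) = b_2 + 2c_2·(x - 1) + 3d_2·(x - 1)² with b_2 = Δ_2 - h_2(2M_2 + M_3)/6 = 38/15, c_2 = M_2/2 = -94/5, d_2 = (M_3 - M_2)/(6h_2) = 94/15. So s'(2) = -244/15.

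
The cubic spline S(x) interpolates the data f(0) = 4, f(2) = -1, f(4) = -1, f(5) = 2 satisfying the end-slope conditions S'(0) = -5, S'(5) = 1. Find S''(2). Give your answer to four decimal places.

With m_i denoting the second derivative at x_i, h_i = 2, 2, 1, and Δ_i = (y_(i+1) − y_i)/h_i = -5/2, 0, 3:
  2·m_0 + 8·m_1 + 2·m_2 = 6(Δ_1 - Δ_0) = 15
  2·m_1 + 6·m_2 + 1·m_3 = 6(Δ_2 - Δ_1) = 18
Clamped end conditions give two more equations: 2h_0·m_0 + h_0·m_1 = 6(Δ_0 - S'(0)) = 15 and h_2·m_2 + 2h_2·m_3 = 6(S'(5) - Δ_2) = -12.
Solving: m_0 = 177/46, m_1 = -9/46, m_2 = 102/23, m_3 = -189/23.

-0.1957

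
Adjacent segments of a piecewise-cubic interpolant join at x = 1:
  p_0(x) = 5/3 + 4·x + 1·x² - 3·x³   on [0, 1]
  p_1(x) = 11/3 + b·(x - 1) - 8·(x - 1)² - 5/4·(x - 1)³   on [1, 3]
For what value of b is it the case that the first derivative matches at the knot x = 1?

p_0'(x) = 4 + 2·x - 9·x², so p_0'(1) = -3. On the right, p_1'(1) = b, so b = -3.

-3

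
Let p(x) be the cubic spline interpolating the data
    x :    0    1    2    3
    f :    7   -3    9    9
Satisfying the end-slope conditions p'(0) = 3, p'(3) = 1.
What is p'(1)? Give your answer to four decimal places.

-1.5333

Put M_i = p'' at the i-th knot. Here h = (1, 1, 1) and Δ = (-10, 12, 0), so the interior equations h_(i-1)·M_(i-1) + 2(h_(i-1)+h_i)·M_i + h_i·M_(i+1) = 6(Δ_i − Δ_(i-1)) read
  1·M_0 + 4·M_1 + 1·M_2 = 6(Δ_1 - Δ_0) = 132
  1·M_1 + 4·M_2 + 1·M_3 = 6(Δ_2 - Δ_1) = -72
Clamped end conditions give two more equations: 2h_0·M_0 + h_0·M_1 = 6(Δ_0 - p'(0)) = -78 and h_2·M_2 + 2h_2·M_3 = 6(p'(3) - Δ_2) = 6.
Solving: M_0 = -1034/15, M_1 = 898/15, M_2 = -578/15, M_3 = 334/15.
On [1, 2], p'(x) = b_1 + 2c_1·(x - 1) + 3d_1·(x - 1)² with b_1 = Δ_1 - h_1(2M_1 + M_2)/6 = -23/15, c_1 = M_1/2 = 449/15, d_1 = (M_2 - M_1)/(6h_1) = -82/5. So p'(1) = -23/15.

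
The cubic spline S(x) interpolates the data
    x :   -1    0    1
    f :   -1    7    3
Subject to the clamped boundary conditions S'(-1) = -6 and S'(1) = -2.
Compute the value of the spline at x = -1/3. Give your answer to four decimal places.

3.7407

Let M_i = S''(x_i). Step sizes h_i = 1, 1; slopes of the chords Δ_i = (y_(i+1) - y_i)/h_i = 8, -4.
  1·M_0 + 4·M_1 + 1·M_2 = 6(Δ_1 - Δ_0) = -72
Clamped end conditions give two more equations: 2h_0·M_0 + h_0·M_1 = 6(Δ_0 - S'(-1)) = 84 and h_1·M_1 + 2h_1·M_2 = 6(S'(1) - Δ_1) = 12.
Solving the tridiagonal system: M_0 = 62, M_1 = -40, M_2 = 26.
On [-1, 0], S(x) = -1 - 6·(x + 1) + 31·(x + 1)² - 17·(x + 1)³.
With (x + 1) = 2/3: S(-1/3) = 101/27.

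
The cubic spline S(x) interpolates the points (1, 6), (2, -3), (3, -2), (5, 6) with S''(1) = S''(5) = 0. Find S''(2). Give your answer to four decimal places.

Write M_i for S''(x_i). With h_i = 1, 1, 2 and divided differences Δ_i = -9, 1, 4, the continuity of S' gives the tridiagonal system
  1·M_0 + 4·M_1 + 1·M_2 = 6(Δ_1 - Δ_0) = 60
  1·M_1 + 6·M_2 + 2·M_3 = 6(Δ_2 - Δ_1) = 18
Natural end conditions: M_0 = M_3 = 0.
Solving: M_0 = 0, M_1 = 342/23, M_2 = 12/23, M_3 = 0.

14.8696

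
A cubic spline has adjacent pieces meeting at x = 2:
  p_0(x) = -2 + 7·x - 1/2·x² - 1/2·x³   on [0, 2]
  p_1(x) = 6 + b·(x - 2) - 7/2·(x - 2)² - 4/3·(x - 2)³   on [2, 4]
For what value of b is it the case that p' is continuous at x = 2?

-1

p_0'(x) = 7 - 1·x - 3/2·x², so p_0'(2) = -1. On the right, p_1'(2) = b, so b = -1.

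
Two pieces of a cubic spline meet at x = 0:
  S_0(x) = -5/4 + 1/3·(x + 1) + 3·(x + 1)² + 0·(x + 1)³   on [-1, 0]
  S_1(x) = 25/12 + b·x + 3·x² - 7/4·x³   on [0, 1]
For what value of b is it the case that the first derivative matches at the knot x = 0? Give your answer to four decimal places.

6.3333

S_0'(x) = 1/3 + 6·(x + 1) + 0·(x + 1)², so S_0'(0) = 19/3. On the right, S_1'(0) = b, so b = 19/3.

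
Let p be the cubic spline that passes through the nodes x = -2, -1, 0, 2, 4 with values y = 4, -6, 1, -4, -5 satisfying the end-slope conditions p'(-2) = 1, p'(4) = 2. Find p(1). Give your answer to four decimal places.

1.7024

With M_i denoting the second derivative at x_i, h_i = 1, 1, 2, 2, and Δ_i = (y_(i+1) − y_i)/h_i = -10, 7, -5/2, -1/2:
  1·M_0 + 4·M_1 + 1·M_2 = 6(Δ_1 - Δ_0) = 102
  1·M_1 + 6·M_2 + 2·M_3 = 6(Δ_2 - Δ_1) = -57
  2·M_2 + 8·M_3 + 2·M_4 = 6(Δ_3 - Δ_2) = 12
Clamped end conditions give two more equations: 2h_0·M_0 + h_0·M_1 = 6(Δ_0 - p'(-2)) = -66 and h_3·M_3 + 2h_3·M_4 = 6(p'(4) - Δ_3) = 15.
Solving: M_0 = -2309/42, M_1 = 923/21, M_2 = -113/6, M_3 = 253/42, M_4 = 31/42.
On [0, 2], p(x) = 1 + 169/21·x - 113/12·x² + 29/14·x³.
With x = 1: p(1) = 143/84.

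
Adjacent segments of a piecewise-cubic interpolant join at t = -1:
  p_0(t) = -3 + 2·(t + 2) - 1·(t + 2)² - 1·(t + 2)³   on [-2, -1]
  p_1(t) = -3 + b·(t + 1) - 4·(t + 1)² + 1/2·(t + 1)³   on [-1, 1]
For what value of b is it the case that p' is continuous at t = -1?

p_0'(t) = 2 - 2·(t + 2) - 3·(t + 2)², so p_0'(-1) = -3. On the right, p_1'(-1) = b, so b = -3.

-3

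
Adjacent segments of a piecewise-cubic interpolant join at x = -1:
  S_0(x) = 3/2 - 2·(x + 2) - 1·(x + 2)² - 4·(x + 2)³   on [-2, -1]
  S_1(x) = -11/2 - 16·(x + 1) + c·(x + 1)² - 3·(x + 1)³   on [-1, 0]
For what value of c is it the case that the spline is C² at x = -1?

-13

S_0''(x) = -2 - 24·(x + 2), so S_0''(-1) = -26. On the right, S_1''(-1) = 2c, so c = -13.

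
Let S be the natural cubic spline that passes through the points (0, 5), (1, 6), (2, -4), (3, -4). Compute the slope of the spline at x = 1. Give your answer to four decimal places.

-6.2000

Put M_i = S'' at the i-th knot. Here h = (1, 1, 1) and Δ = (1, -10, 0), so the interior equations h_(i-1)·M_(i-1) + 2(h_(i-1)+h_i)·M_i + h_i·M_(i+1) = 6(Δ_i − Δ_(i-1)) read
  1·M_0 + 4·M_1 + 1·M_2 = 6(Δ_1 - Δ_0) = -66
  1·M_1 + 4·M_2 + 1·M_3 = 6(Δ_2 - Δ_1) = 60
Natural end conditions: M_0 = M_3 = 0.
Hence M_0 = 0, M_1 = -108/5, M_2 = 102/5, M_3 = 0.
On [1, 2], S'(x) = b_1 + 2c_1·(x - 1) + 3d_1·(x - 1)² with b_1 = Δ_1 - h_1(2M_1 + M_2)/6 = -31/5, c_1 = M_1/2 = -54/5, d_1 = (M_2 - M_1)/(6h_1) = 7. So S'(1) = -31/5.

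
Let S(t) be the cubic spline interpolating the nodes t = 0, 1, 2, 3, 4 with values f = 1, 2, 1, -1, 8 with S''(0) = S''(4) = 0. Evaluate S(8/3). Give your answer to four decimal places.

Put σ_i = S'' at the i-th knot. Here h = (1, 1, 1, 1) and Δ = (1, -1, -2, 9), so the interior equations h_(i-1)·σ_(i-1) + 2(h_(i-1)+h_i)·σ_i + h_i·σ_(i+1) = 6(Δ_i − Δ_(i-1)) read
  1·σ_0 + 4·σ_1 + 1·σ_2 = 6(Δ_1 - Δ_0) = -12
  1·σ_1 + 4·σ_2 + 1·σ_3 = 6(Δ_2 - Δ_1) = -6
  1·σ_2 + 4·σ_3 + 1·σ_4 = 6(Δ_3 - Δ_2) = 66
Natural end conditions: σ_0 = σ_4 = 0.
Hence σ_0 = 0, σ_1 = -45/28, σ_2 = -39/7, σ_3 = 501/28, σ_4 = 0.
On [2, 3], S(t) = 1 - 25/8·(t - 2) - 39/14·(t - 2)² + 219/56·(t - 2)³.
With (t - 2) = 2/3: S(8/3) = -293/252.

-1.1627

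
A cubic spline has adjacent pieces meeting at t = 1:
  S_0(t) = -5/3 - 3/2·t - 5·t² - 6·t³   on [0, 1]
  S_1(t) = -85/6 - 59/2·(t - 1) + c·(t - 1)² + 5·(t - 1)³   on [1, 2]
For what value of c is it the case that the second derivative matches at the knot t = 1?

-23

S_0''(t) = -10 - 36·t, so S_0''(1) = -46. On the right, S_1''(1) = 2c, so c = -23.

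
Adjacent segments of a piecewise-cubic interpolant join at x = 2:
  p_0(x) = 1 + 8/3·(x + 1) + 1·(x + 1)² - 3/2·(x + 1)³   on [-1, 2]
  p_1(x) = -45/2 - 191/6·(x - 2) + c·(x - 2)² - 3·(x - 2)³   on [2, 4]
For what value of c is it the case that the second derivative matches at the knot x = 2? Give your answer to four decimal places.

p_0''(x) = 2 - 9·(x + 1), so p_0''(2) = -25. On the right, p_1''(2) = 2c, so c = -25/2.

-12.5000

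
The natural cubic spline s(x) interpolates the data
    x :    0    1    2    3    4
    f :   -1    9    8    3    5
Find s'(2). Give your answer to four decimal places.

Write M_i for s''(x_i). With h_i = 1, 1, 1, 1 and divided differences Δ_i = 10, -1, -5, 2, the continuity of s' gives the tridiagonal system
  1·M_0 + 4·M_1 + 1·M_2 = 6(Δ_1 - Δ_0) = -66
  1·M_1 + 4·M_2 + 1·M_3 = 6(Δ_2 - Δ_1) = -24
  1·M_2 + 4·M_3 + 1·M_4 = 6(Δ_3 - Δ_2) = 42
Natural end conditions: M_0 = M_4 = 0.
Solving the tridiagonal system: M_0 = 0, M_1 = -213/14, M_2 = -36/7, M_3 = 165/14, M_4 = 0.
On [2, 3], s'(x) = b_2 + 2c_2·(x - 2) + 3d_2·(x - 2)² with b_2 = Δ_2 - h_2(2M_2 + M_3)/6 = -21/4, c_2 = M_2/2 = -18/7, d_2 = (M_3 - M_2)/(6h_2) = 79/28. So s'(2) = -21/4.

-5.2500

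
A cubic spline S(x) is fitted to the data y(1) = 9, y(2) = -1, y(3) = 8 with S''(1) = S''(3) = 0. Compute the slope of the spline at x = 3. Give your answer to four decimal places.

13.7500

Put M_i = S'' at the i-th knot. Here h = (1, 1) and Δ = (-10, 9), so the interior equations h_(i-1)·M_(i-1) + 2(h_(i-1)+h_i)·M_i + h_i·M_(i+1) = 6(Δ_i − Δ_(i-1)) read
  1·M_0 + 4·M_1 + 1·M_2 = 6(Δ_1 - Δ_0) = 114
Natural end conditions: M_0 = M_2 = 0.
Solving: M_0 = 0, M_1 = 57/2, M_2 = 0.
On [2, 3], S'(x) = b_1 + 2c_1·(x - 2) + 3d_1·(x - 2)² with b_1 = Δ_1 - h_1(2M_1 + M_2)/6 = -1/2, c_1 = M_1/2 = 57/4, d_1 = (M_2 - M_1)/(6h_1) = -19/4. So S'(3) = 55/4.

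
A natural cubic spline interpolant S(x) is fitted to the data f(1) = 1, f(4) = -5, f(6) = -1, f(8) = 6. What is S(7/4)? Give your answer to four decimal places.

-1.3049

Write σ_i for S''(x_i). With h_i = 3, 2, 2 and divided differences Δ_i = -2, 2, 7/2, the continuity of S' gives the tridiagonal system
  3·σ_0 + 10·σ_1 + 2·σ_2 = 6(Δ_1 - Δ_0) = 24
  2·σ_1 + 8·σ_2 + 2·σ_3 = 6(Δ_2 - Δ_1) = 9
Natural end conditions: σ_0 = σ_3 = 0.
Solving: σ_0 = 0, σ_1 = 87/38, σ_2 = 21/38, σ_3 = 0.
On [1, 4], S(x) = 1 - 239/76·(x - 1) + 0·(x - 1)² + 29/228·(x - 1)³.
With (x - 1) = 3/4: S(7/4) = -6347/4864.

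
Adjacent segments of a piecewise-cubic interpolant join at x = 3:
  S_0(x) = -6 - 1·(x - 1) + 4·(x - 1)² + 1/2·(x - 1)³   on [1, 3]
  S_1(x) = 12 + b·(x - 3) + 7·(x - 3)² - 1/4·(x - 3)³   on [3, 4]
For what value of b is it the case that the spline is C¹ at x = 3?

21

S_0'(x) = -1 + 8·(x - 1) + 3/2·(x - 1)², so S_0'(3) = 21. On the right, S_1'(3) = b, so b = 21.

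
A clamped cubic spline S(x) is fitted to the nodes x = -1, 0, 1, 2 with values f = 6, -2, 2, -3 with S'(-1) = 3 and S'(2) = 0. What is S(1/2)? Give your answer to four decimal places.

With m_i denoting the second derivative at x_i, h_i = 1, 1, 1, and Δ_i = (y_(i+1) − y_i)/h_i = -8, 4, -5:
  1·m_0 + 4·m_1 + 1·m_2 = 6(Δ_1 - Δ_0) = 72
  1·m_1 + 4·m_2 + 1·m_3 = 6(Δ_2 - Δ_1) = -54
Clamped end conditions give two more equations: 2h_0·m_0 + h_0·m_1 = 6(Δ_0 - S'(-1)) = -66 and h_2·m_2 + 2h_2·m_3 = 6(S'(2) - Δ_2) = 30.
Forward elimination and back-substitution give m_0 = -262/5, m_1 = 194/5, m_2 = -154/5, m_3 = 152/5.
On [0, 1], S(x) = -2 - 19/5·x + 97/5·x² - 58/5·x³.
With x = 1/2: S(1/2) = -1/2.

-0.5000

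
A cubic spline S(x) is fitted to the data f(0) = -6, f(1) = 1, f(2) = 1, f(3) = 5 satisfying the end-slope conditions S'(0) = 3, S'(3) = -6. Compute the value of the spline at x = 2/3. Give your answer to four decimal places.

-1.1259

Let M_i = S''(x_i). Step sizes h_i = 1, 1, 1; slopes of the chords Δ_i = (y_(i+1) - y_i)/h_i = 7, 0, 4.
  1·M_0 + 4·M_1 + 1·M_2 = 6(Δ_1 - Δ_0) = -42
  1·M_1 + 4·M_2 + 1·M_3 = 6(Δ_2 - Δ_1) = 24
Clamped end conditions give two more equations: 2h_0·M_0 + h_0·M_1 = 6(Δ_0 - S'(0)) = 24 and h_2·M_2 + 2h_2·M_3 = 6(S'(3) - Δ_2) = -60.
Hence M_0 = 114/5, M_1 = -108/5, M_2 = 108/5, M_3 = -204/5.
On [0, 1], S(x) = -6 + 3·x + 57/5·x² - 37/5·x³.
With x = 2/3: S(2/3) = -152/135.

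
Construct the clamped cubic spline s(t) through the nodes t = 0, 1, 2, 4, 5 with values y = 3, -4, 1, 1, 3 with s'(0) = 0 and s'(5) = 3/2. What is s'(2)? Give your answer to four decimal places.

Write M_i for s''(x_i). With h_i = 1, 1, 2, 1 and divided differences Δ_i = -7, 5, 0, 2, the continuity of s' gives the tridiagonal system
  1·M_0 + 4·M_1 + 1·M_2 = 6(Δ_1 - Δ_0) = 72
  1·M_1 + 6·M_2 + 2·M_3 = 6(Δ_2 - Δ_1) = -30
  2·M_2 + 6·M_3 + 1·M_4 = 6(Δ_3 - Δ_2) = 12
Clamped end conditions give two more equations: 2h_0·M_0 + h_0·M_1 = 6(Δ_0 - s'(0)) = -42 and h_3·M_3 + 2h_3·M_4 = 6(s'(5) - Δ_3) = -3.
Solving the tridiagonal system: M_0 = -2307/64, M_1 = 963/32, M_2 = -789/64, M_3 = 111/16, M_4 = -159/32.
On [2, 4], s'(t) = b_2 + 2c_2·(t - 2) + 3d_2·(t - 2)² with b_2 = Δ_2 - h_2(2M_2 + M_3)/6 = 189/32, c_2 = M_2/2 = -789/128, d_2 = (M_3 - M_2)/(6h_2) = 411/256. So s'(2) = 189/32.

5.9063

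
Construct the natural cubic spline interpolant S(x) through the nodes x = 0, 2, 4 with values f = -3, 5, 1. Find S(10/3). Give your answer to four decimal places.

Let M_i = S''(x_i). Step sizes h_i = 2, 2; slopes of the chords Δ_i = (y_(i+1) - y_i)/h_i = 4, -2.
  2·M_0 + 8·M_1 + 2·M_2 = 6(Δ_1 - Δ_0) = -36
Natural end conditions: M_0 = M_2 = 0.
Solving: M_0 = 0, M_1 = -9/2, M_2 = 0.
On [2, 4], S(x) = 5 + 1·(x - 2) - 9/4·(x - 2)² + 3/8·(x - 2)³.
With (x - 2) = 4/3: S(10/3) = 29/9.

3.2222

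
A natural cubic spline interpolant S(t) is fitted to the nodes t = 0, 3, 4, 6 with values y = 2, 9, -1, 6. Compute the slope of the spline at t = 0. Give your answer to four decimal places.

7.9184

Put M_i = S'' at the i-th knot. Here h = (3, 1, 2) and Δ = (7/3, -10, 7/2), so the interior equations h_(i-1)·M_(i-1) + 2(h_(i-1)+h_i)·M_i + h_i·M_(i+1) = 6(Δ_i − Δ_(i-1)) read
  3·M_0 + 8·M_1 + 1·M_2 = 6(Δ_1 - Δ_0) = -74
  1·M_1 + 6·M_2 + 2·M_3 = 6(Δ_2 - Δ_1) = 81
Natural end conditions: M_0 = M_3 = 0.
Hence M_0 = 0, M_1 = -525/47, M_2 = 722/47, M_3 = 0.
On [0, 3], S'(t) = b_0 + 2c_0·t + 3d_0·t² with b_0 = Δ_0 - h_0(2M_0 + M_1)/6 = 2233/282, c_0 = M_0/2 = 0, d_0 = (M_1 - M_0)/(6h_0) = -175/282. So S'(0) = 2233/282.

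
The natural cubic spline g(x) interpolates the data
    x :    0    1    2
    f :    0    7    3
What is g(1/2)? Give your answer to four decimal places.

4.5313

With m_i denoting the second derivative at x_i, h_i = 1, 1, and Δ_i = (y_(i+1) − y_i)/h_i = 7, -4:
  1·m_0 + 4·m_1 + 1·m_2 = 6(Δ_1 - Δ_0) = -66
Natural end conditions: m_0 = m_2 = 0.
Solving the tridiagonal system: m_0 = 0, m_1 = -33/2, m_2 = 0.
On [0, 1], g(x) = 0 + 39/4·x + 0·x² - 11/4·x³.
With x = 1/2: g(1/2) = 145/32.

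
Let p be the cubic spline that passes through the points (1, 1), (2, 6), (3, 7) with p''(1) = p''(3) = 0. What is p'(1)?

Write M_i for p''(x_i). With h_i = 1, 1 and divided differences Δ_i = 5, 1, the continuity of p' gives the tridiagonal system
  1·M_0 + 4·M_1 + 1·M_2 = 6(Δ_1 - Δ_0) = -24
Natural end conditions: M_0 = M_2 = 0.
Hence M_0 = 0, M_1 = -6, M_2 = 0.
On [1, 2], p'(x) = b_0 + 2c_0·(x - 1) + 3d_0·(x - 1)² with b_0 = Δ_0 - h_0(2M_0 + M_1)/6 = 6, c_0 = M_0/2 = 0, d_0 = (M_1 - M_0)/(6h_0) = -1. So p'(1) = 6.

6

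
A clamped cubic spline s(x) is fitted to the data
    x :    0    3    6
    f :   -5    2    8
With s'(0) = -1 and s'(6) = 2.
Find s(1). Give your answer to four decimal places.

Write σ_i for s''(x_i). With h_i = 3, 3 and divided differences Δ_i = 7/3, 2, the continuity of s' gives the tridiagonal system
  3·σ_0 + 12·σ_1 + 3·σ_2 = 6(Δ_1 - Δ_0) = -2
Clamped end conditions give two more equations: 2h_0·σ_0 + h_0·σ_1 = 6(Δ_0 - s'(0)) = 20 and h_1·σ_1 + 2h_1·σ_2 = 6(s'(6) - Δ_1) = 0.
Hence σ_0 = 4, σ_1 = -4/3, σ_2 = 2/3.
On [0, 3], s(x) = -5 - 1·x + 2·x² - 8/27·x³.
With x = 1: s(1) = -116/27.

-4.2963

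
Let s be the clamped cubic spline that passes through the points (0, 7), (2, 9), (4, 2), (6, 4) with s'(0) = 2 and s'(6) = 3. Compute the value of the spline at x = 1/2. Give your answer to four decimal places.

8.0469

Write M_i for s''(x_i). With h_i = 2, 2, 2 and divided differences Δ_i = 1, -7/2, 1, the continuity of s' gives the tridiagonal system
  2·M_0 + 8·M_1 + 2·M_2 = 6(Δ_1 - Δ_0) = -27
  2·M_1 + 8·M_2 + 2·M_3 = 6(Δ_2 - Δ_1) = 27
Clamped end conditions give two more equations: 2h_0·M_0 + h_0·M_1 = 6(Δ_0 - s'(0)) = -6 and h_2·M_2 + 2h_2·M_3 = 6(s'(6) - Δ_2) = 12.
Hence M_0 = 5/6, M_1 = -14/3, M_2 = 13/3, M_3 = 5/6.
On [0, 2], s(x) = 7 + 2·x + 5/12·x² - 11/24·x³.
With x = 1/2: s(1/2) = 515/64.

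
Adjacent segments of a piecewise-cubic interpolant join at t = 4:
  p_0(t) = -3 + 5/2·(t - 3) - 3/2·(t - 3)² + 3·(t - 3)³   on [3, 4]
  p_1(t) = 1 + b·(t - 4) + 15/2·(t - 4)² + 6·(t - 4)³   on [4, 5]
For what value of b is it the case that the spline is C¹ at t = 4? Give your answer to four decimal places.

8.5000

p_0'(t) = 5/2 - 3·(t - 3) + 9·(t - 3)², so p_0'(4) = 17/2. On the right, p_1'(4) = b, so b = 17/2.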